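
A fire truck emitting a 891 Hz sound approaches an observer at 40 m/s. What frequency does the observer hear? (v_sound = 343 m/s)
f_obs = f·v/(v − v_s) = 1009 Hz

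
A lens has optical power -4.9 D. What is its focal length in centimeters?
f = 1/P = -20.41 cm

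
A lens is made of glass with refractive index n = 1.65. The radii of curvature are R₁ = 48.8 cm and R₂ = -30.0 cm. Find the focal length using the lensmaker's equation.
1/f = (n − 1)(1/R₁ − 1/R₂) → f = 28.58 cm (converging lens)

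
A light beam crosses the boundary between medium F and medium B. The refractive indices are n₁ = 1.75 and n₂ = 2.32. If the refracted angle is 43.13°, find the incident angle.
sin θ₁ = (n₂/n₁)·sin θ₂ → θ₁ = 65°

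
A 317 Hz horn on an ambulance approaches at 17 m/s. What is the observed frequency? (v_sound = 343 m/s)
f_obs = f·v/(v − v_s) = 333.5 Hz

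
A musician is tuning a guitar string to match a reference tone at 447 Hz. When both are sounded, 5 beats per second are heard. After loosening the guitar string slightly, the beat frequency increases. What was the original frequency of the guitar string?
442 Hz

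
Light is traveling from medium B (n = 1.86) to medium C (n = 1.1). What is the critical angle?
θc = arcsin(n₂/n₁) = 36.26°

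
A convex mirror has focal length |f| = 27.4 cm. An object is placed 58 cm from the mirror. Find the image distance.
f = −27.4 cm (convex); 1/di = 1/f − 1/do → di = -18.61 cm (virtual image, behind mirror)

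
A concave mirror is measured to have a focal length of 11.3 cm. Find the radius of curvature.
R = 2|f| = 22.6 cm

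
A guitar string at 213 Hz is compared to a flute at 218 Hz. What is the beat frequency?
5 Hz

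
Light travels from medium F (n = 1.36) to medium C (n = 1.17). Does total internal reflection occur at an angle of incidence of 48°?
θc = arcsin(n₂/n₁) = 59.35°; 48° < θc, so no — the ray refracts.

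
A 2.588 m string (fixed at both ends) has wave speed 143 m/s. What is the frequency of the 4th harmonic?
fₙ = nv/(2L) = 110.5 Hz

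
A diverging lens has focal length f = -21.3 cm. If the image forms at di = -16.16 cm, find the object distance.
1/do = 1/f − 1/di → do = 66.97 cm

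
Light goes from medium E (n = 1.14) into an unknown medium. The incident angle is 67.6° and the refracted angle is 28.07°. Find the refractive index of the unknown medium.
n₂ = n₁·sin θ₁ / sin θ₂ = 2.24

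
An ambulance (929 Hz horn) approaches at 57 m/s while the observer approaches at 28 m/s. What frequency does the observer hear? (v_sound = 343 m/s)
f_obs = f·(v + v_o)/(v − v_s) = 1205 Hz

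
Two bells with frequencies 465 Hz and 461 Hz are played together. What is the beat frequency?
4 Hz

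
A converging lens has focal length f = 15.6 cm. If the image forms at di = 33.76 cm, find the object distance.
1/do = 1/f − 1/di → do = 29 cm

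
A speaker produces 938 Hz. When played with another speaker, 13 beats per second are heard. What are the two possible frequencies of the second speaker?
f₂ = 938 ± 13 Hz → 951 Hz or 925 Hz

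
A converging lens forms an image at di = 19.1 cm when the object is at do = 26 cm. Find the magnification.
M = −di/do = -0.7346 (inverted image)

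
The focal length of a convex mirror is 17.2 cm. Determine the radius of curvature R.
R = 2|f| = 34.4 cm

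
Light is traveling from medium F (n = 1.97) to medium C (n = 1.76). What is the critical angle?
θc = arcsin(n₂/n₁) = 63.3°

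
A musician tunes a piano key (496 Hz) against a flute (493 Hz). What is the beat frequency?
3 Hz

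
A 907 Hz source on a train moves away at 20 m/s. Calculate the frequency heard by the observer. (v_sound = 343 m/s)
f_obs = f·v/(v + v_s) = 857 Hz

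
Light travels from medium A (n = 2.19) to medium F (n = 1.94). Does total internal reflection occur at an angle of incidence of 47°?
θc = arcsin(n₂/n₁) = 62.36°; 47° < θc, so no — the ray refracts.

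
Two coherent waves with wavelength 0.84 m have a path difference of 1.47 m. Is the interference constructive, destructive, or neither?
neither (partial) — path difference = 1.75λ, neither a whole number of wavelengths nor an odd multiple of λ/2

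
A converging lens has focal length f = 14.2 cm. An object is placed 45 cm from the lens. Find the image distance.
1/di = 1/f − 1/do → di = 20.75 cm (real image)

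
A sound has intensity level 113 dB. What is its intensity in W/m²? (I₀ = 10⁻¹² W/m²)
I = I₀·10^(β/10) = 2.00 × 10⁻¹ W/m²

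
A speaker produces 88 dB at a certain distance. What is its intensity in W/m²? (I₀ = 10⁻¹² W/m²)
I = I₀·10^(β/10) = 6.31 × 10⁻⁴ W/m²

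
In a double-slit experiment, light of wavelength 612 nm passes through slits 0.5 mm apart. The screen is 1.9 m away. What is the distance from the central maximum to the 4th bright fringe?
y = mλL/d = 9.302 mm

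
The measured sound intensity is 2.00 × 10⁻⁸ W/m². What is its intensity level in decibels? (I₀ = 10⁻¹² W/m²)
β = 10·log₁₀(I/I₀) = 43.01 dB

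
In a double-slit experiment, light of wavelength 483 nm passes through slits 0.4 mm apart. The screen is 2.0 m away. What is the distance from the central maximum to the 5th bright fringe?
y = mλL/d = 12.08 mm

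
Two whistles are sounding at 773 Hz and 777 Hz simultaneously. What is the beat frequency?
4 Hz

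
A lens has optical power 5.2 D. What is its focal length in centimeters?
f = 1/P = 19.23 cm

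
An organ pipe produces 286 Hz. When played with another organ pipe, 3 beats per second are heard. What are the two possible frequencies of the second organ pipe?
f₂ = 286 ± 3 Hz → 289 Hz or 283 Hz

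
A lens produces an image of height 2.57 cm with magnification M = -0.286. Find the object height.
ho = |hi|/|M| = 8.986 cm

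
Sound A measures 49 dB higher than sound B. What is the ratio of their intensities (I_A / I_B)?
I_A/I_B = 10^(Δβ/10) = 79430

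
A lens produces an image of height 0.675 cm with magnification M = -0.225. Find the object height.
ho = |hi|/|M| = 3 cm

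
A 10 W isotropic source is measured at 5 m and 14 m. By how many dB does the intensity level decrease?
Δβ = 20·log₁₀(r₂/r₁) = 8.943 dB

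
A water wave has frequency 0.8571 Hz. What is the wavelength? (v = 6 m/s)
λ = v/f = 7 m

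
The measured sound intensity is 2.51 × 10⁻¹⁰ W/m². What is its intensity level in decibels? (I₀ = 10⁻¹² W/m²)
β = 10·log₁₀(I/I₀) = 24 dB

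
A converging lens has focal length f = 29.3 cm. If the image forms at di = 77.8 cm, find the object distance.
1/do = 1/f − 1/di → do = 47 cm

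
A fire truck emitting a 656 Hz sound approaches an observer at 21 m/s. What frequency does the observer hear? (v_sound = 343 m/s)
f_obs = f·v/(v − v_s) = 698.8 Hz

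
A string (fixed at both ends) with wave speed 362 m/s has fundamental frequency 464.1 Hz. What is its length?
L = v/(2f₁) = 0.39 m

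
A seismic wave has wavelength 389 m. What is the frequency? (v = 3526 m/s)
f = v/λ = 9.064 Hz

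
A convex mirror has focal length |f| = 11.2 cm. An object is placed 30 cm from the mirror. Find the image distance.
f = −11.2 cm (convex); 1/di = 1/f − 1/do → di = -8.155 cm (virtual image, behind mirror)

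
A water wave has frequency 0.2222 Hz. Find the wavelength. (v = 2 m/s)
λ = v/f = 9.001 m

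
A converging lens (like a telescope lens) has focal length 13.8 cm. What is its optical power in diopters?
P = 1/f = 7.246 D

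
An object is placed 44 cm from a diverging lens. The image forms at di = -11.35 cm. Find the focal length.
1/f = 1/do + 1/di → f = -15.3 cm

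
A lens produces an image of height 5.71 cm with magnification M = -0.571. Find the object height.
ho = |hi|/|M| = 10 cm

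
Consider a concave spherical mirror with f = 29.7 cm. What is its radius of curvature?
R = 2|f| = 59.4 cm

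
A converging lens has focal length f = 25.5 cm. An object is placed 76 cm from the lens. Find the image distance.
1/di = 1/f − 1/do → di = 38.38 cm (real image)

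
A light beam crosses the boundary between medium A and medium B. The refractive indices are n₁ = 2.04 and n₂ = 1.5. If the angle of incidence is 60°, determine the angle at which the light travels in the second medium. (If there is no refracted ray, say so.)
sin θ₂ = (n₁/n₂)·sin θ₁ = 1.178 > 1, so there is no refracted ray — the light undergoes total internal reflection.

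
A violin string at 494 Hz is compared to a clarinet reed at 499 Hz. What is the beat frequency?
5 Hz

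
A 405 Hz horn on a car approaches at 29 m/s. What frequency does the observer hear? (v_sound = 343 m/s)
f_obs = f·v/(v − v_s) = 442.4 Hz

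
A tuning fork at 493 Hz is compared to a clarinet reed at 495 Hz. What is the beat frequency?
2 Hz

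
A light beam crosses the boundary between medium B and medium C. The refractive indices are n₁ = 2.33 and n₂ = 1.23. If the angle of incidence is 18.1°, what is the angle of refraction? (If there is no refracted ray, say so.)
sin θ₂ = (n₁/n₂)·sin θ₁ = 0.5885 → θ₂ = 36.05°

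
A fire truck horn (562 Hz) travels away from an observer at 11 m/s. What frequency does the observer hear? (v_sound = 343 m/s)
f_obs = f·v/(v + v_s) = 544.5 Hz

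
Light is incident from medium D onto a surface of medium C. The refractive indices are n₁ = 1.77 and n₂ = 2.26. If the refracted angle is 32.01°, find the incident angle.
sin θ₁ = (n₂/n₁)·sin θ₂ → θ₁ = 42.59°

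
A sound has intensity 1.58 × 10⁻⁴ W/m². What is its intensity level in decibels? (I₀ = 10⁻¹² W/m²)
β = 10·log₁₀(I/I₀) = 81.99 dB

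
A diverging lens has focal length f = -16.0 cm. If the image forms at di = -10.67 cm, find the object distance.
1/do = 1/f − 1/di → do = 32.03 cm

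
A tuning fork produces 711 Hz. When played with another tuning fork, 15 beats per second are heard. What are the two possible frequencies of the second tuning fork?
f₂ = 711 ± 15 Hz → 726 Hz or 696 Hz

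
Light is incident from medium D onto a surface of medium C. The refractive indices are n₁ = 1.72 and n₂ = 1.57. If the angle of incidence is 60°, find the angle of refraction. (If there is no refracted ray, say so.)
sin θ₂ = (n₁/n₂)·sin θ₁ = 0.9488 → θ₂ = 71.58°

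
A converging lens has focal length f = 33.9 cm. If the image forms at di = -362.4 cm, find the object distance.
1/do = 1/f − 1/di → do = 31 cm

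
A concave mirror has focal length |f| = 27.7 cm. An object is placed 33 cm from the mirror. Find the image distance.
f = +27.7 cm (concave); 1/di = 1/f − 1/do → di = 172.5 cm (real image, in front of mirror)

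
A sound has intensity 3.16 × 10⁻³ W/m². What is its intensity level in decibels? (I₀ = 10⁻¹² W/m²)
β = 10·log₁₀(I/I₀) = 95 dB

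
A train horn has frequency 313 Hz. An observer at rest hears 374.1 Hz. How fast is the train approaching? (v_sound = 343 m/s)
v_s = v·(1 − f/f_obs) = 56.02 m/s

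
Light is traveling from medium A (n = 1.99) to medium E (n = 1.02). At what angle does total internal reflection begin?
θc = arcsin(n₂/n₁) = 30.83°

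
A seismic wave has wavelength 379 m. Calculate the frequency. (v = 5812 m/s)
f = v/λ = 15.34 Hz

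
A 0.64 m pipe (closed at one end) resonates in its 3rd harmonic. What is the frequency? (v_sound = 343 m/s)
fₙ = nv/(4L) = 402 Hz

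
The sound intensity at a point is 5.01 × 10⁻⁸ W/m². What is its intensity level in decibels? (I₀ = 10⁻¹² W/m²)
β = 10·log₁₀(I/I₀) = 47 dB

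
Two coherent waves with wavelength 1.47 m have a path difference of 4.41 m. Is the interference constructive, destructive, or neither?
constructive — path difference = 3λ, a whole number of wavelengths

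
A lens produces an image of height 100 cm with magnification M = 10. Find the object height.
ho = |hi|/|M| = 10 cm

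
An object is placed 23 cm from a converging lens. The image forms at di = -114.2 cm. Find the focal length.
1/f = 1/do + 1/di → f = 28.8 cm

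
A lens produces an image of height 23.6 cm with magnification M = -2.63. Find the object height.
ho = |hi|/|M| = 8.973 cm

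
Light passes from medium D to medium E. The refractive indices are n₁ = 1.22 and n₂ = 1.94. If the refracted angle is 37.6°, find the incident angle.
sin θ₁ = (n₂/n₁)·sin θ₂ → θ₁ = 75.98°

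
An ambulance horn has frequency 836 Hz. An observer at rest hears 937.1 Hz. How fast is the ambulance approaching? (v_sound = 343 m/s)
v_s = v·(1 − f/f_obs) = 37 m/s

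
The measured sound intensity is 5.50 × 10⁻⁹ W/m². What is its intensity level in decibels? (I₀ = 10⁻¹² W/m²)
β = 10·log₁₀(I/I₀) = 37.4 dB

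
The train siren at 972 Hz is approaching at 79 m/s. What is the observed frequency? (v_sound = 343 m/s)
f_obs = f·v/(v − v_s) = 1263 Hz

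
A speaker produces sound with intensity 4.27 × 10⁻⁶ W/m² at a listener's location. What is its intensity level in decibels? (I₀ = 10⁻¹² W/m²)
β = 10·log₁₀(I/I₀) = 66.3 dB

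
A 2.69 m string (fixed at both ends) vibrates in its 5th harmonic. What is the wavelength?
λₙ = 2L/n = 1.076 m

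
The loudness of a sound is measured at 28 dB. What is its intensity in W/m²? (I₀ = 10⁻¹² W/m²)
I = I₀·10^(β/10) = 6.31 × 10⁻¹⁰ W/m²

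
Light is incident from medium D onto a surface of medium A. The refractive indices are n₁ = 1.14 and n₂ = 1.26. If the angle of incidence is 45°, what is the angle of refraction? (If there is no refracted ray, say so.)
sin θ₂ = (n₁/n₂)·sin θ₁ = 0.6398 → θ₂ = 39.77°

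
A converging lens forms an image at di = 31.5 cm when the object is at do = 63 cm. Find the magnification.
M = −di/do = -0.5 (inverted image)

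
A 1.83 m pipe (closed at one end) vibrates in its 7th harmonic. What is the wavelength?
λₙ = 4L/n = 1.046 m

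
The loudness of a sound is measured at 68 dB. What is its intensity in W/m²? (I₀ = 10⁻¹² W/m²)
I = I₀·10^(β/10) = 6.31 × 10⁻⁶ W/m²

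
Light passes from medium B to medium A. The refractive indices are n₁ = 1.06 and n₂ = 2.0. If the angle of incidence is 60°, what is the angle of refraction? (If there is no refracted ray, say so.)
sin θ₂ = (n₁/n₂)·sin θ₁ = 0.459 → θ₂ = 27.32°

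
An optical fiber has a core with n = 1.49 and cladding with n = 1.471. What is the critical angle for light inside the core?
θc = arcsin(n_cladding/n_core) = 80.84°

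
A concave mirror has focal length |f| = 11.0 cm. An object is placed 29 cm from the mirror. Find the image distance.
f = +11.0 cm (concave); 1/di = 1/f − 1/do → di = 17.72 cm (real image, in front of mirror)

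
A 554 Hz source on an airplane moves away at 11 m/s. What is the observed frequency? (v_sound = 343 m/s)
f_obs = f·v/(v + v_s) = 536.8 Hz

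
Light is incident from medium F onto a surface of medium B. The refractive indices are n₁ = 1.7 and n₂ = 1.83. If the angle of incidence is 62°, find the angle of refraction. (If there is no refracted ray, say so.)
sin θ₂ = (n₁/n₂)·sin θ₁ = 0.8202 → θ₂ = 55.11°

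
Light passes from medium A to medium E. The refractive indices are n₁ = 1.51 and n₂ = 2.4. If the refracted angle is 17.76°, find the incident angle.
sin θ₁ = (n₂/n₁)·sin θ₂ → θ₁ = 29°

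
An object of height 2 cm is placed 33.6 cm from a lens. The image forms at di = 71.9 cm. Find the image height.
hi = (-di/do) × ho = -4.28 cm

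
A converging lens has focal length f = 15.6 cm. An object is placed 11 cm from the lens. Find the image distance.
1/di = 1/f − 1/do → di = -37.3 cm (virtual image)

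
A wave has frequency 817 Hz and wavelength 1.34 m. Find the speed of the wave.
v = fλ = 1095 m/s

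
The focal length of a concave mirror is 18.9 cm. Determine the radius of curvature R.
R = 2|f| = 37.8 cm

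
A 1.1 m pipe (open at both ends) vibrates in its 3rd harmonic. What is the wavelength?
λₙ = 2L/n = 0.7333 m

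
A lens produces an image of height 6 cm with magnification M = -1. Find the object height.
ho = |hi|/|M| = 6 cm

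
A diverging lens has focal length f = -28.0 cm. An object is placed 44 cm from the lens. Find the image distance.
1/di = 1/f − 1/do → di = -17.11 cm (virtual image)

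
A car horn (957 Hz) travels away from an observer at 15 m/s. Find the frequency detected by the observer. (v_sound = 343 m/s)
f_obs = f·v/(v + v_s) = 916.9 Hz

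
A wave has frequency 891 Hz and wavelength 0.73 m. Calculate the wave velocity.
v = fλ = 650.4 m/s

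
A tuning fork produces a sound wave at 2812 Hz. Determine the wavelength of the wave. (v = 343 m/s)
λ = v/f = 0.122 m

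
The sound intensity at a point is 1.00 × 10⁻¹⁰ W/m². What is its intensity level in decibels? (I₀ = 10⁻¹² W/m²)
β = 10·log₁₀(I/I₀) = 20 dB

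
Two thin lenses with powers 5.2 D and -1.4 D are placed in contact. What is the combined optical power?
P_total = P₁ + P₂ = 3.8 D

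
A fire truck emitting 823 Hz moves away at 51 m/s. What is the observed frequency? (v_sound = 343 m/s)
f_obs = f·v/(v + v_s) = 716.5 Hz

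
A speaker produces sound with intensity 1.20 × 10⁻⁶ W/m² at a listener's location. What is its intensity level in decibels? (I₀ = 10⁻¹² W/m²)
β = 10·log₁₀(I/I₀) = 60.79 dB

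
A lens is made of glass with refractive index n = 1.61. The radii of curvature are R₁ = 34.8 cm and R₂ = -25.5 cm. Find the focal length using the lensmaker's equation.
1/f = (n − 1)(1/R₁ − 1/R₂) → f = 24.13 cm (converging lens)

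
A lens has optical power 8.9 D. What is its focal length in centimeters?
f = 1/P = 11.24 cm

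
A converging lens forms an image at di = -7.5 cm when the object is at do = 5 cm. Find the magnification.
M = −di/do = 1.5 (upright image)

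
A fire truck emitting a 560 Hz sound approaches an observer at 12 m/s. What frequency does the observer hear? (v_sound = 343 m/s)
f_obs = f·v/(v − v_s) = 580.3 Hz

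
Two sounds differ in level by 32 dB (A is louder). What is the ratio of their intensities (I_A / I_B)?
I_A/I_B = 10^(Δβ/10) = 1585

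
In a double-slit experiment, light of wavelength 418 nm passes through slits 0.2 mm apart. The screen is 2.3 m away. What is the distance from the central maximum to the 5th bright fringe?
y = mλL/d = 24.03 mm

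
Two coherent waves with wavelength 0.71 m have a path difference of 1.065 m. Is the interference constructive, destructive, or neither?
destructive — path difference = 1.5λ, an odd multiple of λ/2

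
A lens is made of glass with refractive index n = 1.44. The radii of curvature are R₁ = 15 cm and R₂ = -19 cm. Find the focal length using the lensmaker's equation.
1/f = (n − 1)(1/R₁ − 1/R₂) → f = 19.05 cm (converging lens)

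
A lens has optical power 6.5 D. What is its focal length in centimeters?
f = 1/P = 15.38 cm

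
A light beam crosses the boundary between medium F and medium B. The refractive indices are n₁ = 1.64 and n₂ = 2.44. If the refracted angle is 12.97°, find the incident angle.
sin θ₁ = (n₂/n₁)·sin θ₂ → θ₁ = 19.51°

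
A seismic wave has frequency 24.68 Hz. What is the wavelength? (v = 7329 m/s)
λ = v/f = 297 m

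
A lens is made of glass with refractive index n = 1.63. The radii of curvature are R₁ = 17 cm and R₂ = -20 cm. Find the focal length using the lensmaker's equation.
1/f = (n − 1)(1/R₁ − 1/R₂) → f = 14.59 cm (converging lens)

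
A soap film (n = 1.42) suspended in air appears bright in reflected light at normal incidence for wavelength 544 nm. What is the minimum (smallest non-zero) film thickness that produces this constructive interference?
2nt = (m − ½)λ with m = 1 → t = (m − ½)λ/(2n) = 95.77 nm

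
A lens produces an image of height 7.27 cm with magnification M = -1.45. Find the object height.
ho = |hi|/|M| = 5.014 cm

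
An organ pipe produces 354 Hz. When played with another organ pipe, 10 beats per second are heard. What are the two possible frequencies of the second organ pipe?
f₂ = 354 ± 10 Hz → 364 Hz or 344 Hz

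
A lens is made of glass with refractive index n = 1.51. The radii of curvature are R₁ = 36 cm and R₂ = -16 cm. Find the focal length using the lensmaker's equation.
1/f = (n − 1)(1/R₁ − 1/R₂) → f = 21.72 cm (converging lens)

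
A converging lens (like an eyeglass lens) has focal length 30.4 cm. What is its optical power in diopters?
P = 1/f = 3.289 D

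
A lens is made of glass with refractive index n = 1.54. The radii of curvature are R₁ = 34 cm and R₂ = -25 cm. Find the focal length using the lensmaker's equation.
1/f = (n − 1)(1/R₁ − 1/R₂) → f = 26.68 cm (converging lens)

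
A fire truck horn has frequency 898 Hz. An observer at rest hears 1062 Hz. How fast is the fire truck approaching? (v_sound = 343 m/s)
v_s = v·(1 − f/f_obs) = 52.97 m/s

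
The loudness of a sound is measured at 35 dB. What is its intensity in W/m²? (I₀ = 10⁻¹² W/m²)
I = I₀·10^(β/10) = 3.16 × 10⁻⁹ W/m²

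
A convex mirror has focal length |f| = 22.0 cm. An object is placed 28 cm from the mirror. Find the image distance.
f = −22.0 cm (convex); 1/di = 1/f − 1/do → di = -12.32 cm (virtual image, behind mirror)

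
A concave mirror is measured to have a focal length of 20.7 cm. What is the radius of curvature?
R = 2|f| = 41.4 cm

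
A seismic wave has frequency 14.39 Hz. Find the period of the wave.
T = 1/f = 0.06949 s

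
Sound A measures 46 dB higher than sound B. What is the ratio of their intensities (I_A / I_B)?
I_A/I_B = 10^(Δβ/10) = 39810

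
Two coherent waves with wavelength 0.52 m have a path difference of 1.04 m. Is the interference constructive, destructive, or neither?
constructive — path difference = 2λ, a whole number of wavelengths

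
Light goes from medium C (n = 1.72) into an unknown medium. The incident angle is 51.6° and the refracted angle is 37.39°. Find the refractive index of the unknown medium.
n₂ = n₁·sin θ₁ / sin θ₂ = 2.22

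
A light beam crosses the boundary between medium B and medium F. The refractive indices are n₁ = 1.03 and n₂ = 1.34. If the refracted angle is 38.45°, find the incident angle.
sin θ₁ = (n₂/n₁)·sin θ₂ → θ₁ = 54°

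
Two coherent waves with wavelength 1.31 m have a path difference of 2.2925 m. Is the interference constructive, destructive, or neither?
neither (partial) — path difference = 1.75λ, neither a whole number of wavelengths nor an odd multiple of λ/2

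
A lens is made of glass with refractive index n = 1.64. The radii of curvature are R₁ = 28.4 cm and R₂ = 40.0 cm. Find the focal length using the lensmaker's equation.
1/f = (n − 1)(1/R₁ − 1/R₂) → f = 153 cm (converging lens)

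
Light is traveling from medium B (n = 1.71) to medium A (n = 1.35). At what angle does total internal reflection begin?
θc = arcsin(n₂/n₁) = 52.14°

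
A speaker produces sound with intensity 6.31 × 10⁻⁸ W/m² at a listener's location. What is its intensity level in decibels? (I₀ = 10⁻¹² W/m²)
β = 10·log₁₀(I/I₀) = 48 dB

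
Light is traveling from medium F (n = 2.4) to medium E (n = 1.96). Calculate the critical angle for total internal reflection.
θc = arcsin(n₂/n₁) = 54.75°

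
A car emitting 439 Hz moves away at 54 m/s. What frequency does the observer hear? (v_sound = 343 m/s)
f_obs = f·v/(v + v_s) = 379.3 Hz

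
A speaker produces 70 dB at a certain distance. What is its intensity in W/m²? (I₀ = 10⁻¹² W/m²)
I = I₀·10^(β/10) = 1.00 × 10⁻⁵ W/m²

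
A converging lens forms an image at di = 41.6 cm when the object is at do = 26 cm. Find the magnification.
M = −di/do = -1.6 (inverted image)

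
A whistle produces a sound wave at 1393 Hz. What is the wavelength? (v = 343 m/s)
λ = v/f = 0.2462 m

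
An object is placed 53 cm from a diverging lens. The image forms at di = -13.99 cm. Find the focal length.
1/f = 1/do + 1/di → f = -19.01 cm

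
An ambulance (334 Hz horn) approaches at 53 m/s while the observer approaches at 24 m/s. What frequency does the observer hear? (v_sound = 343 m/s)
f_obs = f·(v + v_o)/(v − v_s) = 422.7 Hz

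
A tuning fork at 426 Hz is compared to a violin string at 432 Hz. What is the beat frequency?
6 Hz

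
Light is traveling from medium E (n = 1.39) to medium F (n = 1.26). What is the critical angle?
θc = arcsin(n₂/n₁) = 65.02°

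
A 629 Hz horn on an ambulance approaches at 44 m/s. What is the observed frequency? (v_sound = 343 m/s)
f_obs = f·v/(v − v_s) = 721.6 Hz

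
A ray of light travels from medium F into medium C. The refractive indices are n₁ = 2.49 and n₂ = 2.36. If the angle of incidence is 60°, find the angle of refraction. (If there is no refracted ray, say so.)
sin θ₂ = (n₁/n₂)·sin θ₁ = 0.9137 → θ₂ = 66.03°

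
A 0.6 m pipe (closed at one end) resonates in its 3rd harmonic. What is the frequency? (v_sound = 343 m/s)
fₙ = nv/(4L) = 428.8 Hz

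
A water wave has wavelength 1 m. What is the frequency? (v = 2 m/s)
f = v/λ = 2 Hz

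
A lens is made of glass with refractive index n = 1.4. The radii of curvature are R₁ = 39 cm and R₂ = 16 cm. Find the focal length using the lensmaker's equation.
1/f = (n − 1)(1/R₁ − 1/R₂) → f = -67.83 cm (diverging lens)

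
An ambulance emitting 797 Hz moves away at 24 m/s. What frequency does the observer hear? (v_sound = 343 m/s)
f_obs = f·v/(v + v_s) = 744.9 Hz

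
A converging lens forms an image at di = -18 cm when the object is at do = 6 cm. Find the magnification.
M = −di/do = 3 (upright image)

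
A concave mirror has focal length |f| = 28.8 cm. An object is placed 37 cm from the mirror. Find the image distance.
f = +28.8 cm (concave); 1/di = 1/f − 1/do → di = 130 cm (real image, in front of mirror)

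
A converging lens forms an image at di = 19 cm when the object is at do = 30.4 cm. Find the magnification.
M = −di/do = -0.625 (inverted image)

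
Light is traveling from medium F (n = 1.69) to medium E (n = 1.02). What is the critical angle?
θc = arcsin(n₂/n₁) = 37.12°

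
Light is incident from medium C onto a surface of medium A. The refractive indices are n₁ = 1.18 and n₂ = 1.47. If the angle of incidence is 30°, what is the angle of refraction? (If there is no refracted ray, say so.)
sin θ₂ = (n₁/n₂)·sin θ₁ = 0.4014 → θ₂ = 23.66°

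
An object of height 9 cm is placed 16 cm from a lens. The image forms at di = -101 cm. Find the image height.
hi = (-di/do) × ho = 56.81 cm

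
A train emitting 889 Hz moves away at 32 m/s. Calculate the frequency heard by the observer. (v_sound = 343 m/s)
f_obs = f·v/(v + v_s) = 813.1 Hz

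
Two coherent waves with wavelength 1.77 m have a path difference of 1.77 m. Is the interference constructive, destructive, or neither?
constructive — path difference = 1λ, a whole number of wavelengths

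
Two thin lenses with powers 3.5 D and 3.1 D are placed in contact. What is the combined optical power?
P_total = P₁ + P₂ = 6.6 D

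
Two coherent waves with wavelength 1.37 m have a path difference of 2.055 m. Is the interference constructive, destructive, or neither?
destructive — path difference = 1.5λ, an odd multiple of λ/2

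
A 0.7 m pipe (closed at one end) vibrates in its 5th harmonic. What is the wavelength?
λₙ = 4L/n = 0.56 m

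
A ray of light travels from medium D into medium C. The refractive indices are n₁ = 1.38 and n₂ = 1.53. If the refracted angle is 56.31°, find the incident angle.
sin θ₁ = (n₂/n₁)·sin θ₂ → θ₁ = 67.29°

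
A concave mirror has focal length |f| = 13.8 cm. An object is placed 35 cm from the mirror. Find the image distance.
f = +13.8 cm (concave); 1/di = 1/f − 1/do → di = 22.78 cm (real image, in front of mirror)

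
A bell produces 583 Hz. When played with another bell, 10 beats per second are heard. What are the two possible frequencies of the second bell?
f₂ = 583 ± 10 Hz → 593 Hz or 573 Hz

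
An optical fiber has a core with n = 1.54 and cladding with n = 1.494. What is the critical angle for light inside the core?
θc = arcsin(n_cladding/n_core) = 75.96°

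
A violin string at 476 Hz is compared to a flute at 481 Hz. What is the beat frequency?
5 Hz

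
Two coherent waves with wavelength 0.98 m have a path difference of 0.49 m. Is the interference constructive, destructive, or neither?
destructive — path difference = 0.5λ, an odd multiple of λ/2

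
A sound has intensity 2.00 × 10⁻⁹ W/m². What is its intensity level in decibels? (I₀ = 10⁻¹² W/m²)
β = 10·log₁₀(I/I₀) = 33.01 dB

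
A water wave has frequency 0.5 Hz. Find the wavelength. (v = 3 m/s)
λ = v/f = 6 m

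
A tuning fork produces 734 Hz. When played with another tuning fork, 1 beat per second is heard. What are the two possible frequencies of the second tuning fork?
f₂ = 734 ± 1 Hz → 735 Hz or 733 Hz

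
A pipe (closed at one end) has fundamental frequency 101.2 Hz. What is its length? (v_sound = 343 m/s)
L = v/(4f₁) = 0.8473 m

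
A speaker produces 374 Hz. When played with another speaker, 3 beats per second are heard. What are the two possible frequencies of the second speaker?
f₂ = 374 ± 3 Hz → 377 Hz or 371 Hz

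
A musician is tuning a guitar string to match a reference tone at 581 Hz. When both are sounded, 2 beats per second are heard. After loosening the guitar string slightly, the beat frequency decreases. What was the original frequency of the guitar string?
583 Hz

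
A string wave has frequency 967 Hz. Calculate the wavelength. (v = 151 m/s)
λ = v/f = 0.1562 m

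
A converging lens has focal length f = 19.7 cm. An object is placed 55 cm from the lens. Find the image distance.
1/di = 1/f − 1/do → di = 30.69 cm (real image)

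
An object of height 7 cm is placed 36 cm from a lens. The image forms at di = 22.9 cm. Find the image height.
hi = (-di/do) × ho = -4.453 cm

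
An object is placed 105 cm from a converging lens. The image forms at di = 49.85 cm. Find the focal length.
1/f = 1/do + 1/di → f = 33.8 cm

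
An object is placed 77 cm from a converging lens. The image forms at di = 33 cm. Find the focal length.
1/f = 1/do + 1/di → f = 23.1 cm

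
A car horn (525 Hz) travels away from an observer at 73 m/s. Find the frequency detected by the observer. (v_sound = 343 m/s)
f_obs = f·v/(v + v_s) = 432.9 Hz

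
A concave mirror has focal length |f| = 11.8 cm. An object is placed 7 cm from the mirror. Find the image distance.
f = +11.8 cm (concave); 1/di = 1/f − 1/do → di = -17.21 cm (virtual image, behind mirror)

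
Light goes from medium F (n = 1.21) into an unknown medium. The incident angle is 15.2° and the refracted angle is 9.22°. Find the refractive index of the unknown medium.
n₂ = n₁·sin θ₁ / sin θ₂ = 1.98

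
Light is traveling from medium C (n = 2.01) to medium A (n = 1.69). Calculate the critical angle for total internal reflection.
θc = arcsin(n₂/n₁) = 57.22°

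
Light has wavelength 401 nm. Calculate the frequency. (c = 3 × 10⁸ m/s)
f = c/λ = 7.481 × 10¹⁴ Hz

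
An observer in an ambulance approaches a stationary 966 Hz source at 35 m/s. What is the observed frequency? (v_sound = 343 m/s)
f_obs = f·(v + v_o)/v = 1065 Hz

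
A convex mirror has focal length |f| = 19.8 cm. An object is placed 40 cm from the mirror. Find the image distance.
f = −19.8 cm (convex); 1/di = 1/f − 1/do → di = -13.24 cm (virtual image, behind mirror)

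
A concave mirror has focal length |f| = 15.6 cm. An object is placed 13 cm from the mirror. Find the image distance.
f = +15.6 cm (concave); 1/di = 1/f − 1/do → di = -78 cm (virtual image, behind mirror)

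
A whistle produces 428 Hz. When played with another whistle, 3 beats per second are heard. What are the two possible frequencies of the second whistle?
f₂ = 428 ± 3 Hz → 431 Hz or 425 Hz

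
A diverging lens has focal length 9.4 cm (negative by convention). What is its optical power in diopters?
P = 1/f = -10.64 D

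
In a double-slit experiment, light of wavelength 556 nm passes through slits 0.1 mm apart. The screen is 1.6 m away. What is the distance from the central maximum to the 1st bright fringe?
y = mλL/d = 8.896 mm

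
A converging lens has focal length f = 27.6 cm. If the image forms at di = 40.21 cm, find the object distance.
1/do = 1/f − 1/di → do = 88.01 cm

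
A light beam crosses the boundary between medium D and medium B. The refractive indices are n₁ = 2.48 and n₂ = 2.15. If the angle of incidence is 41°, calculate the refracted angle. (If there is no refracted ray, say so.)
sin θ₂ = (n₁/n₂)·sin θ₁ = 0.7568 → θ₂ = 49.18°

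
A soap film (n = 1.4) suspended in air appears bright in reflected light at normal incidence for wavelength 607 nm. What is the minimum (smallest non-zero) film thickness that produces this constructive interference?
2nt = (m − ½)λ with m = 1 → t = (m − ½)λ/(2n) = 108.4 nm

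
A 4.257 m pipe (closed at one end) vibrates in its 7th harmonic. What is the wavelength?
λₙ = 4L/n = 2.433 m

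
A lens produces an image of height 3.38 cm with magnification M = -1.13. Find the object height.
ho = |hi|/|M| = 2.991 cm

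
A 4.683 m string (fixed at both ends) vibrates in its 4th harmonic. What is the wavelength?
λₙ = 2L/n = 2.341 m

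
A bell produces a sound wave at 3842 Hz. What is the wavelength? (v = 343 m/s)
λ = v/f = 0.08928 m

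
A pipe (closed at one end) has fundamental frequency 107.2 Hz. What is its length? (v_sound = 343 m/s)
L = v/(4f₁) = 0.7999 m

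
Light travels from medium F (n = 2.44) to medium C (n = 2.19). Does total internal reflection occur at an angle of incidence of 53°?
θc = arcsin(n₂/n₁) = 63.84°; 53° < θc, so no — the ray refracts.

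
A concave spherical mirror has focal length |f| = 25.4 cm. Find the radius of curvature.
R = 2|f| = 50.8 cm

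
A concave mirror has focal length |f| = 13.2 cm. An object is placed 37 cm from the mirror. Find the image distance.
f = +13.2 cm (concave); 1/di = 1/f − 1/do → di = 20.52 cm (real image, in front of mirror)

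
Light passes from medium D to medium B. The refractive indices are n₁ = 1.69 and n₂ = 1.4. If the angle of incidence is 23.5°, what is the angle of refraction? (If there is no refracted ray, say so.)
sin θ₂ = (n₁/n₂)·sin θ₁ = 0.4813 → θ₂ = 28.77°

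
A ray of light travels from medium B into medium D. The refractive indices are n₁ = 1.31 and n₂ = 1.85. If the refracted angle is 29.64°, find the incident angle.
sin θ₁ = (n₂/n₁)·sin θ₂ → θ₁ = 44.3°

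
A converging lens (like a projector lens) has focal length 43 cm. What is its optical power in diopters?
P = 1/f = 2.326 D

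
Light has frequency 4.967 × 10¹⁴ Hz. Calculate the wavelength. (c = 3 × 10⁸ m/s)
λ = c/f = 604 nm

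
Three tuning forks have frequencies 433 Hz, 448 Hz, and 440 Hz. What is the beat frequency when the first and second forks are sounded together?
15 Hz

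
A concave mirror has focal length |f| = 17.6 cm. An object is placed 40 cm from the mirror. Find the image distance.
f = +17.6 cm (concave); 1/di = 1/f − 1/do → di = 31.43 cm (real image, in front of mirror)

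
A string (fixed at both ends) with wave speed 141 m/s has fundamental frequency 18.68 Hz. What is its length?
L = v/(2f₁) = 3.774 m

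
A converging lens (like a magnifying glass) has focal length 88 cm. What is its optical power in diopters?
P = 1/f = 1.136 D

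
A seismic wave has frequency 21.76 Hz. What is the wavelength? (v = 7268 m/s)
λ = v/f = 334 m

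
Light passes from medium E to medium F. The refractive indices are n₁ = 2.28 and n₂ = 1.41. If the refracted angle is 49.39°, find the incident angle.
sin θ₁ = (n₂/n₁)·sin θ₂ → θ₁ = 28°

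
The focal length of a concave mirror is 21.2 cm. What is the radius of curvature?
R = 2|f| = 42.4 cm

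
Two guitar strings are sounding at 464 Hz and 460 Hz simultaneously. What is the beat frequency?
4 Hz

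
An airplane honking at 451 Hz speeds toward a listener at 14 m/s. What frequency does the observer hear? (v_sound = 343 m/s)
f_obs = f·v/(v − v_s) = 470.2 Hz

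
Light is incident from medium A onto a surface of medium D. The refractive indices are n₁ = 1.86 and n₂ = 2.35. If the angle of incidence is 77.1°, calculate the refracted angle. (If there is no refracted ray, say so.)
sin θ₂ = (n₁/n₂)·sin θ₁ = 0.7715 → θ₂ = 50.49°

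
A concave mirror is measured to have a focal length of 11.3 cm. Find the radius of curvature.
R = 2|f| = 22.6 cm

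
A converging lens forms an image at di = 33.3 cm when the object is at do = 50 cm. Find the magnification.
M = −di/do = -0.666 (inverted image)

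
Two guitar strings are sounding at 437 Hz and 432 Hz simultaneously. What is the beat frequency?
5 Hz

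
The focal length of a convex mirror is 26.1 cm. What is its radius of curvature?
R = 2|f| = 52.2 cm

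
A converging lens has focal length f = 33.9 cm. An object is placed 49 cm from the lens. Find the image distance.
1/di = 1/f − 1/do → di = 110 cm (real image)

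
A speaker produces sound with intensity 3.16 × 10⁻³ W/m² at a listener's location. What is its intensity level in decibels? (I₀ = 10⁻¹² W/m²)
β = 10·log₁₀(I/I₀) = 95 dB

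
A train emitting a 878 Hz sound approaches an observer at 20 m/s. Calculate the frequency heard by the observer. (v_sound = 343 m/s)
f_obs = f·v/(v − v_s) = 932.4 Hz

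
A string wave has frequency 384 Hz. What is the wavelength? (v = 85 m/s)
λ = v/f = 0.2214 m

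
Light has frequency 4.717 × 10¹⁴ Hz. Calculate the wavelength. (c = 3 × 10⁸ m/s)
λ = c/f = 636 nm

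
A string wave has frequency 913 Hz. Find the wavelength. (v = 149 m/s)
λ = v/f = 0.1632 m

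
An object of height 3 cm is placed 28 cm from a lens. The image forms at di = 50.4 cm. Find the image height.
hi = (-di/do) × ho = -5.4 cm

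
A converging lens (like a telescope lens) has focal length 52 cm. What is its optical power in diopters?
P = 1/f = 1.923 D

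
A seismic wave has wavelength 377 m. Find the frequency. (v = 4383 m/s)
f = v/λ = 11.63 Hz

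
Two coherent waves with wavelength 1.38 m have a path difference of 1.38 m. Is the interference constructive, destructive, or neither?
constructive — path difference = 1λ, a whole number of wavelengths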